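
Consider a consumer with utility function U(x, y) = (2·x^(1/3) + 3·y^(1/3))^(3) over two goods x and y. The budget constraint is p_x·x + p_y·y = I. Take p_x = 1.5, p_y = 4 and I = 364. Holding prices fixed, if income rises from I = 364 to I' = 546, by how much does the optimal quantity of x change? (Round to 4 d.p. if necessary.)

Δx* = 57.098

MRS = MU_x/MU_y = (2/3)·(y/x)^(2/3). Set equal to p_x/p_y.
Hence y/x = ((3/2)·p_x/p_y)^(1/(2/3)), i.e. raised to the 1.5 power.
Substitute y = (y/x)·x into the budget: x* = I/(p_x + p_y·(y/x)).
Numerically y/x = 0.421875, so x* = 364/(1.5 + 4·0.421875) = 114.1961.
At I' = 546: x* = 171.2941. Change: 171.2941 − 114.1961 = 57.098.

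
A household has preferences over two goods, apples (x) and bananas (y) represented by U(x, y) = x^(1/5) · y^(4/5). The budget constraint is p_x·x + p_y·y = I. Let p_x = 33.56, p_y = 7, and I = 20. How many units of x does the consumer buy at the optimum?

x* = 0.1192

Demand: x*(p_x,p_y,I) = 0.2·I/p_x and y* = 0.8·I/p_y.
At p_x=33.56, p_y=7, I=20: x* = 0.2·20/33.56 = 0.1192.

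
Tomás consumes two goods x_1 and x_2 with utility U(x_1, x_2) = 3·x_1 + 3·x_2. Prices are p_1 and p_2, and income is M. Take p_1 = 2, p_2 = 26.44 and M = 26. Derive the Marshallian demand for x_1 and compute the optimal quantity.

Perfect substitutes: compare marginal utility per dollar. 3/p_1 vs 3/p_2 → 1.5 vs 0.1135.
x_1 gives more utility per dollar, so spend all income on x_1: x_1* = M/p_1, x_2* = 0.
Numerically: x_1* = 13, x_2* = 0.

x_1* = 13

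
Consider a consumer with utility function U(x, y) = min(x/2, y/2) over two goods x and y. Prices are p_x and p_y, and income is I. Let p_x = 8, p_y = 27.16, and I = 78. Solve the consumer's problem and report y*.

y* = 2.2184

Leontief preferences: the optimum is at the kink where x/2 = y/2, i.e. y = x.
Budget: p_x·x + p_y·x = I, so (2·p_x + 2·p_y)·x = 2·I.
Demand: x*(p_x,p_y,I) = 2·I/(2·p_x + 2·p_y), y* = 2·I/(2·p_x + 2·p_y).
Here 2·8 + 2·27.16 = 70.32, giving y* = 2.2184.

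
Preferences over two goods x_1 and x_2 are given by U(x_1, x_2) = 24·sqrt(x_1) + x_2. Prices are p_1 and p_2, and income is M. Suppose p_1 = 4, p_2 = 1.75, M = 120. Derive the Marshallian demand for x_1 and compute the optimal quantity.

Utility is quasi-linear in x_2; the FOC for x_1 is 12/√x_1 = p_1/p_2.
Solve: √x_1 = 12·p_2/p_1, so x_1*(p_1,p_2) = (12·p_2/p_1)², and x_2* = (M − p_1·x_1*)/p_2.
Plugging in: x_1* = (12·1.75/4)² = 27.5625.

x_1* = 27.5625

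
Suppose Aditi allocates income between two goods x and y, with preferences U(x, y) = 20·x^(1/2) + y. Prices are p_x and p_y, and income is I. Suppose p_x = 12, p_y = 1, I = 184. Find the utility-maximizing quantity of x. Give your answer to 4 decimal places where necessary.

Utility is quasi-linear in y; the FOC for x is 10/√x = p_x/p_y.
Thus x* = (10·p_y/p_x)² — independent of I — with the rest of income spent on y.
Plugging in: x* = (10·1/12)² = 0.6944.

x* = 0.6944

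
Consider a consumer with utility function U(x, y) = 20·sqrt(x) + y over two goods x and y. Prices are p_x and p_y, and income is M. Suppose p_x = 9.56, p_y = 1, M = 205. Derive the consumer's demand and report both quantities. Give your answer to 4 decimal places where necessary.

x* = 1.0942, y* = 194.5397

Plugging in: x* = (10·1/9.56)² = 1.0942, y* = 194.5397.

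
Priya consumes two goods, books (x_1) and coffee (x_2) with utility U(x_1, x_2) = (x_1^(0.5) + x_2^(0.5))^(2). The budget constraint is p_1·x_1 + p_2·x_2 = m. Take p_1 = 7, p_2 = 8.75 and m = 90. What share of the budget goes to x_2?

From the CES first-order condition, (x_2/x_1)^(0.5) = p_1/p_2.
Solve for the ratio: x_2/x_1 = [p_1/p_2]^(2).
Substitute x_2 = (x_2/x_1)·x_1 into the budget: x_1* = m/(p_1 + p_2·(x_2/x_1)).
Numerically x_2/x_1 = 0.64, so x_1* = 90/(7 + 8.75·0.64) = 7.1429 and x_2* = 0.64·7.1429 = 4.5714.
Expenditure on x_2: 8.75·4.5714 = 40; share = 0.4444.

share on x_2 = 0.4444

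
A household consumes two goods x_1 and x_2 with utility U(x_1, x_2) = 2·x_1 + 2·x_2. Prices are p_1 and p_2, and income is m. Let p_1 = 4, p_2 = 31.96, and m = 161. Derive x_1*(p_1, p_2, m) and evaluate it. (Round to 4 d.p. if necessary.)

x_1* = 40.25

x_1 gives more utility per dollar, so spend all income on x_1: x_1* = m/p_1, x_2* = 0.
Numerically: x_1* = 40.25, x_2* = 0.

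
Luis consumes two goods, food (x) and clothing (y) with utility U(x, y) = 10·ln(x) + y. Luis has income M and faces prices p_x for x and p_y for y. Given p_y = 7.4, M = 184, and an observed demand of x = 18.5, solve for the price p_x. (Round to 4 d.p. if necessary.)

p_x = 4

Set MRS = p_x/p_y: (10/x)/1 = p_x/p_y.
So x*(p_x,p_y) = 10·p_y/p_x, independent of income; and y* = (M − 10·p_y)/p_y.
Set x* = 18.5 in the demand function and solve for p_x: p_x = 4.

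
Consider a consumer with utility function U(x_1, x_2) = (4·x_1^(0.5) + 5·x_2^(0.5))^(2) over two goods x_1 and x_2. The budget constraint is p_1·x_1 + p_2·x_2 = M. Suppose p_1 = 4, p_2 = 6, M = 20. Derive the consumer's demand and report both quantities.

x_1* = 2.449, x_2* = 1.7007

MRS = MU_x_1/MU_x_2 = (4/5)·(x_2/x_1)^(0.5). Set equal to p_1/p_2.
Hence x_2/x_1 = ((5/4)·p_1/p_2)^(1/(0.5)), i.e. raised to the 2 power.
Substitute x_2 = (x_2/x_1)·x_1 into the budget: x_1* = M/(p_1 + p_2·(x_2/x_1)).
Numerically x_2/x_1 = 0.694444, so x_1* = 20/(4 + 6·0.694444) = 2.449 and x_2* = 0.694444·2.449 = 1.7007.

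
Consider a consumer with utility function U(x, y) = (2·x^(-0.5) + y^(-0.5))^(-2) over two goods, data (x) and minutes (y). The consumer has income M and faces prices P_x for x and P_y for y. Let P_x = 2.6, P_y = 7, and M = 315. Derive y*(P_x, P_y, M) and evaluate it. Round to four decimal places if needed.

MU_x ∝ 2·x^(-1.5), MU_y ∝ y^(-1.5), so MRS = 2·(y/x)^(1.5) = P_x/P_y.
Solve for the ratio: y/x = [(1/2)·P_x/P_y]^(2/3).
With the ratio pinned down, the budget gives x* = M/(P_x + P_y·(y/x)) and y* = (y/x)·x*.
Numerically y/x = 0.325509, so x* = 315/(2.6 + 7·0.325509) = 64.5682 and y* = 0.325509·64.5682 = 21.0175.

y* = 21.0175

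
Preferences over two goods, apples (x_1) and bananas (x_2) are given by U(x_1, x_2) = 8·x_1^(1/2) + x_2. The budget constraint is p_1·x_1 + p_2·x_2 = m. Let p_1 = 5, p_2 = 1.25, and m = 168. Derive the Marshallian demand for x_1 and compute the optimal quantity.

x_1* = 1

Plugging in: x_1* = (4·1.25/5)² = 1.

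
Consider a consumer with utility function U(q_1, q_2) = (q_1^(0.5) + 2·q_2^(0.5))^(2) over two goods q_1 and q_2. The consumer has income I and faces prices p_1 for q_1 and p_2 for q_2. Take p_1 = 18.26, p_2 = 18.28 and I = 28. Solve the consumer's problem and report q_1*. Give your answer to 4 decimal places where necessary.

From the CES first-order condition, (1/2)·(q_2/q_1)^(0.5) = p_1/p_2.
Hence q_2/q_1 = (2·p_1/p_2)^(1/(0.5)), i.e. raised to the 2 power.
With the ratio pinned down, the budget gives q_1* = I/(p_1 + p_2·(q_2/q_1)) and q_2* = (q_2/q_1)·q_1*.
Numerically q_2/q_1 = 3.991252, so q_1* = 28/(18.26 + 18.28·3.991252) = 0.3069.

q_1* = 0.3069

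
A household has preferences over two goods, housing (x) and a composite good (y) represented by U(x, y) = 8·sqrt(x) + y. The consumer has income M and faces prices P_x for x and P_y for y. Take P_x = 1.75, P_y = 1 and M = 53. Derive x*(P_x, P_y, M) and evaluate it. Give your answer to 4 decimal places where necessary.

x* = 5.2245

Utility is quasi-linear in y; the FOC for x is 4/√x = P_x/P_y.
Solve: √x = 4·P_y/P_x, so x*(P_x,P_y) = (4·P_y/P_x)², and y* = (M − P_x·x*)/P_y.
Plugging in: x* = (4·1/1.75)² = 5.2245.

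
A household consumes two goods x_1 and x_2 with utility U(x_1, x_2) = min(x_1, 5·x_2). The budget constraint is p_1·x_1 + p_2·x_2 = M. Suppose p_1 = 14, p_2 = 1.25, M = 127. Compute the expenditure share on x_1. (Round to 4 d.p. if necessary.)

Leontief preferences: the optimum is at the kink where x_1/5 = x_2/1, i.e. x_2 = (1/5)·x_1.
Budget: p_1·x_1 + p_2·(1/5)·x_1 = M, so (5·p_1 + p_2)·x_1 = 5·M.
Demand: x_1*(p_1,p_2,M) = 5·M/(5·p_1 + p_2), x_2* = M/(5·p_1 + p_2).
Here 5·14 + 1.25 = 71.25, giving x_1* = 8.9123 and x_2* = 1.7825.
Expenditure on x_1: 14·8.9123 = 124.7719; share = 0.9825.

share on x_1 = 0.9825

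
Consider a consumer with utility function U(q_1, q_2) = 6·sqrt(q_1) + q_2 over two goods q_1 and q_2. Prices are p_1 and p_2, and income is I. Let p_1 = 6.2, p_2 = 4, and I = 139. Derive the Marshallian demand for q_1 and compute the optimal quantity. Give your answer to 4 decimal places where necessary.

Utility is quasi-linear in q_2; the FOC for q_1 is 3/√q_1 = p_1/p_2.
Thus q_1* = (3·p_2/p_1)² — independent of I — with the rest of income spent on q_2.
Plugging in: q_1* = (3·4/6.2)² = 3.7461.

q_1* = 3.7461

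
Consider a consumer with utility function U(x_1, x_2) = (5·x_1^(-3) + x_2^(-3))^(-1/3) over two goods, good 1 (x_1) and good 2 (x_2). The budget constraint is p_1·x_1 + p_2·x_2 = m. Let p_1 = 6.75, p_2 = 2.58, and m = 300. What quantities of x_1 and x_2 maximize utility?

x_1* = 33.5409, x_2* = 28.5268

With the ratio pinned down, the budget gives x_1* = m/(p_1 + p_2·(x_2/x_1)) and x_2* = (x_2/x_1)·x_1*.
Numerically x_2/x_1 = 0.850508, so x_1* = 300/(6.75 + 2.58·0.850508) = 33.5409 and x_2* = 0.850508·33.5409 = 28.5268.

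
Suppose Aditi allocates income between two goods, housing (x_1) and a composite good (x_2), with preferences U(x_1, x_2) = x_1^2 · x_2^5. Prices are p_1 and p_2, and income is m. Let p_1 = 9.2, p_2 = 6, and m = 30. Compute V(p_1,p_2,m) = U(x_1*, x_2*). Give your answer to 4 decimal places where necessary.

V = 504.36

Tangency: MRS = (2/5)·x_2/x_1 = p_1/p_2.
So 2·p_2·x_2 = 5·p_1·x_1; combined with the budget, a share 2/7 of income goes to x_1.
Demand: x_1*(p_1,p_2,m) = 2/7·m/p_1 and x_2* = 5/7·m/p_2.
At p_1=9.2, p_2=6, m=30: x_1* = 2/7·30/9.2 = 0.9317, x_2* = 3.5714.
Utility at the optimum: U(0.9317, 3.5714) = 504.36.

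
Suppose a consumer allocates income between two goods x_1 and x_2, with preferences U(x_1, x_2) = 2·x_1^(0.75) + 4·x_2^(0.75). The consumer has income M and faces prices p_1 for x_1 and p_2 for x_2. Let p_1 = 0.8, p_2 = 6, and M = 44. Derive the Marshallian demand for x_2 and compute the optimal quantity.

x_2* = 0.268

From the CES first-order condition, (1/2)·(x_2/x_1)^(0.25) = p_1/p_2.
Solve for the ratio: x_2/x_1 = [2·p_1/p_2]^(4).
Substitute x_2 = (x_2/x_1)·x_1 into the budget: x_1* = M/(p_1 + p_2·(x_2/x_1)).
Numerically x_2/x_1 = 0.005057, so x_1* = 44/(0.8 + 6·0.005057) = 52.9903 and x_2* = 0.005057·52.9903 = 0.268.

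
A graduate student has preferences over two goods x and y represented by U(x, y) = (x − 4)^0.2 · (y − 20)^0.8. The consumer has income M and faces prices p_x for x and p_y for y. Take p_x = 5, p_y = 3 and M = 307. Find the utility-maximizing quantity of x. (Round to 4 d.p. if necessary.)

x* = 13.08

Let x' = x−4, y' = y−20. MRS = (1/4)·y'/x' = p_x/p_y.
Substituting into the budget: x* = 4 + 0.2·(M − 4·p_x − 20·p_y)/p_x, and y* = 20 + 0.8·(…)/p_y.
Discretionary income = 307 − 4·5 − 20·3 = 227; x* = 4 + 0.2·227/5 = 13.08.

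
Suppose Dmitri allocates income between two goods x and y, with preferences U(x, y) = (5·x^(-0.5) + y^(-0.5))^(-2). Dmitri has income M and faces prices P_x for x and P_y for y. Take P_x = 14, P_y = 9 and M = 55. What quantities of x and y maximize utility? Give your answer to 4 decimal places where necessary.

x* = 3.0333, y* = 1.3927

MU_x ∝ 5·x^(-1.5), MU_y ∝ y^(-1.5), so MRS = 5·(y/x)^(1.5) = P_x/P_y.
Hence y/x = ((1/5)·P_x/P_y)^(1/(1.5)), i.e. raised to the 2/3 power.
Substitute y = (y/x)·x into the budget: x* = M/(P_x + P_y·(y/x)).
Numerically y/x = 0.459138, so x* = 55/(14 + 9·0.459138) = 3.0333 and y* = 0.459138·3.0333 = 1.3927.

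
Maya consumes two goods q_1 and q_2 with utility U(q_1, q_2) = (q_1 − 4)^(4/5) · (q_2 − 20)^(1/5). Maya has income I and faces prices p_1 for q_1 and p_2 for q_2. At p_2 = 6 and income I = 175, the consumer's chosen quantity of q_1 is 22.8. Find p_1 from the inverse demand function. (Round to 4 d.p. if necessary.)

p_1 = 2

This is Cobb-Douglas in (q_1−4, q_2−20): tangency gives 0.8·p_2·(q_2−20) = 0.2·p_1·(q_1−4).
Substituting into the budget: q_1* = 4 + 0.8·(I − 4·p_1 − 20·p_2)/p_1, and q_2* = 20 + 0.2·(…)/p_2.
Set q_1* = 22.8 in the demand function and solve for p_1: p_1 = 2.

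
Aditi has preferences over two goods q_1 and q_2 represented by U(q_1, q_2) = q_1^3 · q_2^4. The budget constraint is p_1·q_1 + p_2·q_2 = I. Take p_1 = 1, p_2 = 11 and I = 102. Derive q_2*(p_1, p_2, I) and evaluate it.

Tangency: MRS = (3/4)·q_2/q_1 = p_1/p_2.
So 3·p_2·q_2 = 4·p_1·q_1; combined with the budget, a share 3/7 of income goes to q_1.
Demand: q_1*(p_1,p_2,I) = 3/7·I/p_1 and q_2* = 4/7·I/p_2.
At p_1=1, p_2=11, I=102: q_2* = 4/7·102/11 = 5.2987.

q_2* = 5.2987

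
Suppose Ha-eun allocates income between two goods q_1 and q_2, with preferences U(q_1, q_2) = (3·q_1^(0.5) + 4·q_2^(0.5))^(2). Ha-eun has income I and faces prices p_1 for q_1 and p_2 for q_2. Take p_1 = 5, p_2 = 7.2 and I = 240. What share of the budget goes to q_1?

MU_q_1 ∝ 3·q_1^(-0.5), MU_q_2 ∝ 4·q_2^(-0.5), so MRS = (3/4)·(q_2/q_1)^(0.5) = p_1/p_2.
Solve for the ratio: q_2/q_1 = [(4/3)·p_1/p_2]^(2).
With the ratio pinned down, the budget gives q_1* = I/(p_1 + p_2·(q_2/q_1)) and q_2* = (q_2/q_1)·q_1*.
Numerically q_2/q_1 = 0.857339, so q_1* = 240/(5 + 7.2·0.857339) = 21.4807 and q_2* = 0.857339·21.4807 = 18.4162.
Expenditure on q_1: 5·21.4807 = 107.4033; share = 0.4475.

share on q_1 = 0.4475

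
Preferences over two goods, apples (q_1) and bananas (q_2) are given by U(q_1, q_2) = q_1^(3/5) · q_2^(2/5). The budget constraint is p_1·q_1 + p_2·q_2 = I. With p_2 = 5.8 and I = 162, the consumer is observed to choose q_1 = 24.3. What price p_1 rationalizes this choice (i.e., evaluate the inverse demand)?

p_1 = 4

The MRS is (3/2)·q_2/q_1. Set MRS = p_1/p_2.
Rearranging, p_2·q_2 = (2/3)·p_1·q_1. Substituting into the budget gives p_1·q_1·(1 + (2/3)) = I.
Demand: q_1*(p_1,p_2,I) = 0.6·I/p_1 and q_2* = 0.4·I/p_2.
Set q_1* = 24.3 in the demand function and solve for p_1: p_1 = 4.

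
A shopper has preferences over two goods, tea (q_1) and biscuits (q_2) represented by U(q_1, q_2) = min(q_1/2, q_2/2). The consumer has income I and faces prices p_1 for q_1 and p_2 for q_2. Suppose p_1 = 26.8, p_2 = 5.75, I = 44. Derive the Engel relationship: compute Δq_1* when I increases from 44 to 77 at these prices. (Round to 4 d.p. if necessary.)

With perfect complements, no substitution: consume in ratio q_1:q_2 = 2:2.
Budget: p_1·q_1 + p_2·q_1 = I, so (2·p_1 + 2·p_2)·q_1 = 2·I.
Demand: q_1*(p_1,p_2,I) = 2·I/(2·p_1 + 2·p_2), q_2* = 2·I/(2·p_1 + 2·p_2).
Here 2·26.8 + 2·5.75 = 65.1, giving q_1* = 1.3518.
At I' = 77: q_1* = 2.3656. Change: 2.3656 − 1.3518 = 1.0138.

Δq_1* = 1.0138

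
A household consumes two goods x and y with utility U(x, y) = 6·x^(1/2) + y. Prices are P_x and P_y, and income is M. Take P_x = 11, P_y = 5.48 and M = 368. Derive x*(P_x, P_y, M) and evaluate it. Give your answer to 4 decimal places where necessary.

x* = 2.2337

Utility is quasi-linear in y; the FOC for x is 3/√x = P_x/P_y.
Thus x* = (3·P_y/P_x)² — independent of M — with the rest of income spent on y.
Plugging in: x* = (3·5.48/11)² = 2.2337.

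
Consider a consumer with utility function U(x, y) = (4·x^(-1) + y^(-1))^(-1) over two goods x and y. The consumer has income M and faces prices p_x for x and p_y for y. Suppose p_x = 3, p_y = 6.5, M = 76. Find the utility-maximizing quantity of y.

y* = 4.957

From the CES first-order condition, 4·(y/x)^(2) = p_x/p_y.
Solve for the ratio: y/x = [(1/4)·p_x/p_y]^(0.5).
Substitute y = (y/x)·x into the budget: x* = M/(p_x + p_y·(y/x)).
Numerically y/x = 0.339683, so x* = 76/(3 + 6.5·0.339683) = 14.5931 and y* = 0.339683·14.5931 = 4.957.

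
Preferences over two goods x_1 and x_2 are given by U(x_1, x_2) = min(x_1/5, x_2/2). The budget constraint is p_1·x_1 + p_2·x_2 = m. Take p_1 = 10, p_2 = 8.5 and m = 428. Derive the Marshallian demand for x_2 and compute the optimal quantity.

With perfect complements, no substitution: consume in ratio x_1:x_2 = 5:2.
Budget: p_1·x_1 + p_2·(2/5)·x_1 = m, so (5·p_1 + 2·p_2)·x_1 = 5·m.
Demand: x_1*(p_1,p_2,m) = 5·m/(5·p_1 + 2·p_2), x_2* = 2·m/(5·p_1 + 2·p_2).
Here 5·10 + 2·8.5 = 67, giving x_2* = 12.7761.

x_2* = 12.7761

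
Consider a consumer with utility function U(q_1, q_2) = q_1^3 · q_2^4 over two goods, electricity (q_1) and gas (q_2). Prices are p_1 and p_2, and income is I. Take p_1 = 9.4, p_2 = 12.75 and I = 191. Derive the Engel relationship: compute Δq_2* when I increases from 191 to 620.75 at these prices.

The MRS is (3/4)·q_2/q_1. Set MRS = p_1/p_2.
So 3·p_2·q_2 = 4·p_1·q_1; combined with the budget, a share 3/7 of income goes to q_1.
Demand: q_1*(p_1,p_2,I) = 3/7·I/p_1 and q_2* = 4/7·I/p_2.
At p_1=9.4, p_2=12.75, I=191: q_2* = 4/7·191/12.75 = 8.5602.
At I' = 620.75: q_2* = 27.8207. Change: 27.8207 − 8.5602 = 19.2605.

Δq_2* = 19.2605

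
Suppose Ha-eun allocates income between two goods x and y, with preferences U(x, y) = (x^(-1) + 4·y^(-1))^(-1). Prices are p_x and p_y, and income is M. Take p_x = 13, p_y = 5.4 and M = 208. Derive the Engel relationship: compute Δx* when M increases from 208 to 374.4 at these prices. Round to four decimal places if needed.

Δx* = 5.5919

MRS = MU_x/MU_y = (1/4)·(y/x)^(2). Set equal to p_x/p_y.
Solve for the ratio: y/x = [4·p_x/p_y]^(0.5).
Substitute y = (y/x)·x into the budget: x* = M/(p_x + p_y·(y/x)).
Numerically y/x = 3.103164, so x* = 208/(13 + 5.4·3.103164) = 6.9899.
At M' = 374.4: x* = 12.5819. Change: 12.5819 − 6.9899 = 5.5919.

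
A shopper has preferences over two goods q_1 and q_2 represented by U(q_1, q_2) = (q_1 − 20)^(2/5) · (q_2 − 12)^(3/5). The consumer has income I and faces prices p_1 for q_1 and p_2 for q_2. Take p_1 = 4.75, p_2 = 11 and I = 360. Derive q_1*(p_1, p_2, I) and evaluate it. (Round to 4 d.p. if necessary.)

MRS = (2/3)·(q_2−12)/(q_1−20). Tangency with p_1/p_2 gives q_2−12 = (3/2)·(p_1/p_2)·(q_1−20).
Substituting into the budget: q_1* = 20 + 0.4·(I − 20·p_1 − 12·p_2)/p_1, and q_2* = 12 + 0.6·(…)/p_2.
Discretionary income = 360 − 20·4.75 − 12·11 = 133; q_1* = 20 + 0.4·133/4.75 = 31.2.

q_1* = 31.2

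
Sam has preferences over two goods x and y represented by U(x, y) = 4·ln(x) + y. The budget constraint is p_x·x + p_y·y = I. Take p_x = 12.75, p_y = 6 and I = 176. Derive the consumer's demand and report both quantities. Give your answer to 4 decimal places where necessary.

Set MRS = p_x/p_y: (4/x)/1 = p_x/p_y.
So x*(p_x,p_y) = 4·p_y/p_x, independent of income; and y* = (I − 4·p_y)/p_y.
At the given prices: x* = 4·6/12.75 = 1.8824, and y* = 25.3333.

x* = 1.8824, y* = 25.3333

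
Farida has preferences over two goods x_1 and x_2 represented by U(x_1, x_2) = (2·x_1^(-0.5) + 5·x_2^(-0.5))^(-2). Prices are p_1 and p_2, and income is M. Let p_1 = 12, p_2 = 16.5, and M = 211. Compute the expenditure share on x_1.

MRS = MU_x_1/MU_x_2 = (2/5)·(x_2/x_1)^(1.5). Set equal to p_1/p_2.
Hence x_2/x_1 = ((5/2)·p_1/p_2)^(1/(1.5)), i.e. raised to the 2/3 power.
With the ratio pinned down, the budget gives x_1* = M/(p_1 + p_2·(x_2/x_1)) and x_2* = (x_2/x_1)·x_1*.
Numerically x_2/x_1 = 1.489675, so x_1* = 211/(12 + 16.5·1.489675) = 5.7682 and x_2* = 1.489675·5.7682 = 8.5928.
Expenditure on x_1: 12·5.7682 = 69.2188; share = 0.3281.

share on x_1 = 0.3281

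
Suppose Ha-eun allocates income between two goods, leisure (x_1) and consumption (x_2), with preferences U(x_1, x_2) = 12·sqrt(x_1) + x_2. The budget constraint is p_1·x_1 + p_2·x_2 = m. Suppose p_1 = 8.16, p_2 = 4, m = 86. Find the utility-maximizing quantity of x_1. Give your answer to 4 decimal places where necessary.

x_1* = 8.6505

Utility is quasi-linear in x_2; the FOC for x_1 is 6/√x_1 = p_1/p_2.
Solve: √x_1 = 6·p_2/p_1, so x_1*(p_1,p_2) = (6·p_2/p_1)², and x_2* = (m − p_1·x_1*)/p_2.
Plugging in: x_1* = (6·4/8.16)² = 8.6505.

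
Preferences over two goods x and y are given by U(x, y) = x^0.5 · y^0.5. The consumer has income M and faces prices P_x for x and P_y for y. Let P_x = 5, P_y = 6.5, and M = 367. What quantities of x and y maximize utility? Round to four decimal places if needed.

x* = 36.7, y* = 28.2308

Tangency: MRS = y/x = P_x/P_y.
So 0.5·P_y·y = 0.5·P_x·x; combined with the budget, a share 0.5 of income goes to x.
Demand: x*(P_x,P_y,M) = 0.5·M/P_x and y* = 0.5·M/P_y.
At P_x=5, P_y=6.5, M=367: x* = 0.5·367/5 = 36.7, y* = 28.2308.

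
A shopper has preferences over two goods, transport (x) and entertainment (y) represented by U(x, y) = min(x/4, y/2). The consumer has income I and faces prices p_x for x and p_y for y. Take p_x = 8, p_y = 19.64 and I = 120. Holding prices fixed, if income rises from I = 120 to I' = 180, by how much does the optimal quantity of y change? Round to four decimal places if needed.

Here 4·8 + 2·19.64 = 71.28, giving y* = 3.367.
At I' = 180: y* = 5.0505. Change: 5.0505 − 3.367 = 1.6835.

Δy* = 1.6835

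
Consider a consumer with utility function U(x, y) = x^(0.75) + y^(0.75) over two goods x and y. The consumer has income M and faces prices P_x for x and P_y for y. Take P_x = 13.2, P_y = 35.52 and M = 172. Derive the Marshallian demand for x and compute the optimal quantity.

x* = 12.3942

MU_x ∝ x^(-0.25), MU_y ∝ y^(-0.25), so MRS = (y/x)^(0.25) = P_x/P_y.
Hence y/x = (P_x/P_y)^(1/(0.25)), i.e. raised to the 4 power.
Substitute y = (y/x)·x into the budget: x* = M/(P_x + P_y·(y/x)).
Numerically y/x = 0.019072, so x* = 172/(13.2 + 35.52·0.019072) = 12.3942.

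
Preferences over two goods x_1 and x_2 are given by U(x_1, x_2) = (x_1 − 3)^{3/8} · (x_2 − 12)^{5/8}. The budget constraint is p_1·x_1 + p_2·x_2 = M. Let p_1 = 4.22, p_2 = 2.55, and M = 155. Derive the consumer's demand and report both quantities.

This is Cobb-Douglas in (x_1−3, x_2−12): tangency gives 0.375·p_2·(x_2−12) = 0.625·p_1·(x_1−3).
After buying the subsistence bundle (3, 12), a share 0.375 of the remaining income goes to x_1: x_1* = 3 + 0.375·(M − 3p_1 − 12p_2)/p_1.
Discretionary income = 155 − 3·4.22 − 12·2.55 = 111.74; x_1* = 3 + 0.375·111.74/4.22 = 12.9295; x_2* = 12 + 0.625·111.74/2.55 = 39.3873.

x_1* = 12.9295, x_2* = 39.3873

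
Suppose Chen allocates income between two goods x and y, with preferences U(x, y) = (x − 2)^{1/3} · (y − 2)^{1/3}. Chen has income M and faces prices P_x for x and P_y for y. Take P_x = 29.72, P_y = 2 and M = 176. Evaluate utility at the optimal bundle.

V = 3.7631

Discretionary income = 176 − 2·29.72 − 2·2 = 112.56; x* = 2 + 0.5·112.56/29.72 = 3.8937; y* = 2 + 0.5·112.56/2 = 30.14.
Utility at the optimum: U(3.8937, 30.14) = 3.7631.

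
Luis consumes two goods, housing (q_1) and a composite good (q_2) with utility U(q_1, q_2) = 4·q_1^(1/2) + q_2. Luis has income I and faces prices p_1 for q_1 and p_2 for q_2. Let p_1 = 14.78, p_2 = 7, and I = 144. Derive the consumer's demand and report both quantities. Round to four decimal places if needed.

q_1* = 0.8972, q_2* = 18.677

Utility is quasi-linear in q_2; the FOC for q_1 is 2/√q_1 = p_1/p_2.
Solve: √q_1 = 2·p_2/p_1, so q_1*(p_1,p_2) = (2·p_2/p_1)², and q_2* = (I − p_1·q_1*)/p_2.
Plugging in: q_1* = (2·7/14.78)² = 0.8972, q_2* = 18.677.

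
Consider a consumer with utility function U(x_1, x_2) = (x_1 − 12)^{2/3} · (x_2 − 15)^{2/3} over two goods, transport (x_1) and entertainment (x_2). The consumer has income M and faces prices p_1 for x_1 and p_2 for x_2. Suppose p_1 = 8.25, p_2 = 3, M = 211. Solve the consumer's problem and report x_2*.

x_2* = 26.1667

This is Cobb-Douglas in (x_1−12, x_2−15): tangency gives 2/3·p_2·(x_2−15) = 2/3·p_1·(x_1−12).
Substituting into the budget: x_1* = 12 + 0.5·(M − 12·p_1 − 15·p_2)/p_1, and x_2* = 15 + 0.5·(…)/p_2.
Discretionary income = 211 − 12·8.25 − 15·3 = 67; x_2* = 15 + 0.5·67/3 = 26.1667.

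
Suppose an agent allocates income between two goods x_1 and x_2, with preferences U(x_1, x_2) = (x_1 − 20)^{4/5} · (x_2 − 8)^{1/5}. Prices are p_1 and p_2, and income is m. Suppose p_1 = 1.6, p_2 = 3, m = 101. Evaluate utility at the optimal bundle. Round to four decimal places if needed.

Let x_1' = x_1−20, x_2' = x_2−8. MRS = 4·x_2'/x_1' = p_1/p_2.
Substituting into the budget: x_1* = 20 + 0.8·(m − 20·p_1 − 8·p_2)/p_1, and x_2* = 8 + 0.2·(…)/p_2.
Discretionary income = 101 − 20·1.6 − 8·3 = 45; x_1* = 20 + 0.8·45/1.6 = 42.5; x_2* = 8 + 0.2·45/3 = 11.
Utility at the optimum: U(42.5, 11) = 15.0373.

V = 15.0373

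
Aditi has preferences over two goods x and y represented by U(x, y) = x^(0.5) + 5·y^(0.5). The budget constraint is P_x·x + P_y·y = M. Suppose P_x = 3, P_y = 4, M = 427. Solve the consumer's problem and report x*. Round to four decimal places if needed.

MU_x ∝ x^(-0.5), MU_y ∝ 5·y^(-0.5), so MRS = (1/5)·(y/x)^(0.5) = P_x/P_y.
Solve for the ratio: y/x = [5·P_x/P_y]^(2).
With the ratio pinned down, the budget gives x* = M/(P_x + P_y·(y/x)) and y* = (y/x)·x*.
Numerically y/x = 14.0625, so x* = 427/(3 + 4·14.0625) = 7.2068.

x* = 7.2068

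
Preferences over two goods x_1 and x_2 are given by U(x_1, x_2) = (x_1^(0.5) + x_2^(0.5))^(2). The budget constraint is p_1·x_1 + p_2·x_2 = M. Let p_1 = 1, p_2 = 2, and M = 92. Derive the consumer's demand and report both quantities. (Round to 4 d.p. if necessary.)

MRS = MU_x_1/MU_x_2 = (x_2/x_1)^(0.5). Set equal to p_1/p_2.
Hence x_2/x_1 = (p_1/p_2)^(1/(0.5)), i.e. raised to the 2 power.
With the ratio pinned down, the budget gives x_1* = M/(p_1 + p_2·(x_2/x_1)) and x_2* = (x_2/x_1)·x_1*.
Numerically x_2/x_1 = 0.25, so x_1* = 92/(1 + 2·0.25) = 61.3333 and x_2* = 0.25·61.3333 = 15.3333.

x_1* = 61.3333, x_2* = 15.3333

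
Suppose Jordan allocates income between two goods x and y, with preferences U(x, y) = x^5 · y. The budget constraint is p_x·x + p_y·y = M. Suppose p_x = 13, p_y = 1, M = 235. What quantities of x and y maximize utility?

The MRS is 5·y/x. Set MRS = p_x/p_y.
Rearranging, p_y·y = (1/5)·p_x·x. Substituting into the budget gives p_x·x·(1 + (1/5)) = M.
Demand: x*(p_x,p_y,M) = 5/6·M/p_x and y* = 1/6·M/p_y.
At p_x=13, p_y=1, M=235: x* = 5/6·235/13 = 15.0641, y* = 39.1667.

x* = 15.0641, y* = 39.1667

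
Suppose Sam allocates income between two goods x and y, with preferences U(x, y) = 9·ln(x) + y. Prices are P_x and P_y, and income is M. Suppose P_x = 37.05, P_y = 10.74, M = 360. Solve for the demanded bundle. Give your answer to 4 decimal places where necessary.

MU_x = 9/x, MU_y = 1. Tangency: 9/x = P_x/P_y.
So x*(P_x,P_y) = 9·P_y/P_x, independent of income; and y* = (M − 9·P_y)/P_y.
At the given prices: x* = 9·10.74/37.05 = 2.6089, and y* = 24.5196.

x* = 2.6089, y* = 24.5196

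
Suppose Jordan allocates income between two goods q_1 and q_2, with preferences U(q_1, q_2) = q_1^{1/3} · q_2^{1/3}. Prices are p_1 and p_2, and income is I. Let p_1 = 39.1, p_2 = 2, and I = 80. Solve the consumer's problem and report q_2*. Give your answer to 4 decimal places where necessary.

Tangency: MRS = q_2/q_1 = p_1/p_2.
Rearranging, p_2·q_2 = p_1·q_1. Substituting into the budget gives p_1·q_1·(1 + 1) = I.
Demand: q_1*(p_1,p_2,I) = 0.5·I/p_1 and q_2* = 0.5·I/p_2.
At p_1=39.1, p_2=2, I=80: q_2* = 0.5·80/2 = 20.

q_2* = 20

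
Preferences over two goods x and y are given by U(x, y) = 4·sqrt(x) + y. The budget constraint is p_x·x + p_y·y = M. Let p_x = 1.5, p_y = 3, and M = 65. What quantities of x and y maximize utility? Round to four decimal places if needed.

MU_x = 2/√x, MU_y = 1. Tangency: 2/√x = p_x/p_y.
Thus x* = (2·p_y/p_x)² — independent of M — with the rest of income spent on y.
Plugging in: x* = (2·3/1.5)² = 16, y* = 13.6667.

x* = 16, y* = 13.6667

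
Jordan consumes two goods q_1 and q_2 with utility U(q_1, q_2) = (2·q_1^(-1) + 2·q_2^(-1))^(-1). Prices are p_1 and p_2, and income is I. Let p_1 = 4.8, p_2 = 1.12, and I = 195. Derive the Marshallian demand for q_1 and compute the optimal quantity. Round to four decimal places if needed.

q_1* = 27.3929

Substitute q_2 = (q_2/q_1)·q_1 into the budget: q_1* = I/(p_1 + p_2·(q_2/q_1)).
Numerically q_2/q_1 = 2.070197, so q_1* = 195/(4.8 + 1.12·2.070197) = 27.3929.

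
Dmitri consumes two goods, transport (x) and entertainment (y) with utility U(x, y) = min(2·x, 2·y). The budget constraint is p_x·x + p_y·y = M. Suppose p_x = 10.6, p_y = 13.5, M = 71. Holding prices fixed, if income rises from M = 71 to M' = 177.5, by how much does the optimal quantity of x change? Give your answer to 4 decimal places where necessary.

Leontief preferences: the optimum is at the kink where x/2 = y/2, i.e. y = x.
Budget: p_x·x + p_y·x = M, so (2·p_x + 2·p_y)·x = 2·M.
Demand: x*(p_x,p_y,M) = 2·M/(2·p_x + 2·p_y), y* = 2·M/(2·p_x + 2·p_y).
Here 2·10.6 + 2·13.5 = 48.2, giving x* = 2.9461.
At M' = 177.5: x* = 7.3651. Change: 7.3651 − 2.9461 = 4.4191.

Δx* = 4.4191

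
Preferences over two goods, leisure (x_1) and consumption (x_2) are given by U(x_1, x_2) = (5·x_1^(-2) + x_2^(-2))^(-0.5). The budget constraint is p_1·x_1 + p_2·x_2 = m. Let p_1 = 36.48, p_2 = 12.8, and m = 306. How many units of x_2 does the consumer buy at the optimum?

With the ratio pinned down, the budget gives x_1* = m/(p_1 + p_2·(x_2/x_1)) and x_2* = (x_2/x_1)·x_1*.
Numerically x_2/x_1 = 0.829134, so x_1* = 306/(36.48 + 12.8·0.829134) = 6.4978 and x_2* = 0.829134·6.4978 = 5.3875.

x_2* = 5.3875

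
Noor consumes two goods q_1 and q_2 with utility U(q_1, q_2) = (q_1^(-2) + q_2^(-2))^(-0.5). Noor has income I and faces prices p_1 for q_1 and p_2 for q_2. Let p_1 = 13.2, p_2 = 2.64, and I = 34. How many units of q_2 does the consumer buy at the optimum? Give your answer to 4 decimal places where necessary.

MRS = MU_q_1/MU_q_2 = (q_2/q_1)^(3). Set equal to p_1/p_2.
Solve for the ratio: q_2/q_1 = [p_1/p_2]^(1/3).
With the ratio pinned down, the budget gives q_1* = I/(p_1 + p_2·(q_2/q_1)) and q_2* = (q_2/q_1)·q_1*.
Numerically q_2/q_1 = 1.709976, so q_1* = 34/(13.2 + 2.64·1.709976) = 1.9193 and q_2* = 1.709976·1.9193 = 3.282.

q_2* = 3.282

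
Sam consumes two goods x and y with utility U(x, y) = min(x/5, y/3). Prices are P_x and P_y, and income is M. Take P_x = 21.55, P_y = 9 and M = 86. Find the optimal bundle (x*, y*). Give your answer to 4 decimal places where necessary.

Leontief preferences: the optimum is at the kink where x/5 = y/3, i.e. y = (3/5)·x.
Budget: P_x·x + P_y·(3/5)·x = M, so (5·P_x + 3·P_y)·x = 5·M.
Demand: x*(P_x,P_y,M) = 5·M/(5·P_x + 3·P_y), y* = 3·M/(5·P_x + 3·P_y).
Here 5·21.55 + 3·9 = 134.75, giving x* = 3.1911 and y* = 1.9147.

x* = 3.1911, y* = 1.9147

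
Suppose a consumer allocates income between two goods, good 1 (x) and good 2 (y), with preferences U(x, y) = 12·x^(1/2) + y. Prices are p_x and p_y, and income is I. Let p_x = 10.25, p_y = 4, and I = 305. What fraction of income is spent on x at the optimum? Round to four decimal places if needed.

share on x = 0.1842

Set MRS = p_x/p_y: 6·x^(−1/2) = p_x/p_y.
Thus x* = (6·p_y/p_x)² — independent of I — with the rest of income spent on y.
Plugging in: x* = (6·4/10.25)² = 5.4825, y* = 62.2012.
Expenditure on x: 10.25·5.4825 = 56.1951; share = 0.1842.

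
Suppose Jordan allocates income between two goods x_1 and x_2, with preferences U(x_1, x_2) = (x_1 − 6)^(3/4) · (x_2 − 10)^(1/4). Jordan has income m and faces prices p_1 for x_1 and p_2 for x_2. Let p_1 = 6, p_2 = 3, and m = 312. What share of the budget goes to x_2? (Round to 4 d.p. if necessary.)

share on x_2 = 0.2933

After buying the subsistence bundle (6, 10), a share 0.75 of the remaining income goes to x_1: x_1* = 6 + 0.75·(m − 6p_1 − 10p_2)/p_1.
Discretionary income = 312 − 6·6 − 10·3 = 246; x_1* = 6 + 0.75·246/6 = 36.75; x_2* = 10 + 0.25·246/3 = 30.5.
Expenditure on x_2: 3·30.5 = 91.5; share = 0.2933.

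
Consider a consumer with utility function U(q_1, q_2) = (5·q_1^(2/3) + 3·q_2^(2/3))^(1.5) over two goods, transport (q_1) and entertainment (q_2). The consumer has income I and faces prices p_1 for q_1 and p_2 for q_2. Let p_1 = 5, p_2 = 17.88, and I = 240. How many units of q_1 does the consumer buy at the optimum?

MRS = MU_q_1/MU_q_2 = (5/3)·(q_2/q_1)^(1/3). Set equal to p_1/p_2.
Solve for the ratio: q_2/q_1 = [(3/5)·p_1/p_2]^(3).
With the ratio pinned down, the budget gives q_1* = I/(p_1 + p_2·(q_2/q_1)) and q_2* = (q_2/q_1)·q_1*.
Numerically q_2/q_1 = 0.004723, so q_1* = 240/(5 + 17.88·0.004723) = 47.2027.

q_1* = 47.2027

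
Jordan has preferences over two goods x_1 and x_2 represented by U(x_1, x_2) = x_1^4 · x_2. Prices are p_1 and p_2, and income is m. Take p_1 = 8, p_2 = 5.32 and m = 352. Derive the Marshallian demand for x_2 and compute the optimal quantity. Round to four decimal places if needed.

x_2* = 13.2331

Demand: x_1*(p_1,p_2,m) = 0.8·m/p_1 and x_2* = 0.2·m/p_2.
At p_1=8, p_2=5.32, m=352: x_2* = 0.2·352/5.32 = 13.2331.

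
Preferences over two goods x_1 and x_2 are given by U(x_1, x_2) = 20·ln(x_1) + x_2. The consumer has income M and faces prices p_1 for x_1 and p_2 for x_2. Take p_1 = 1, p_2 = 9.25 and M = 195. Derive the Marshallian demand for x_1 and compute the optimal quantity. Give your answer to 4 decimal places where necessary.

x_1* = 185

MU_x_1 = 20/x_1, MU_x_2 = 1. Tangency: 20/x_1 = p_1/p_2.
So x_1*(p_1,p_2) = 20·p_2/p_1, independent of income; and x_2* = (M − 20·p_2)/p_2.
At the given prices: x_1* = 20·9.25/1 = 185.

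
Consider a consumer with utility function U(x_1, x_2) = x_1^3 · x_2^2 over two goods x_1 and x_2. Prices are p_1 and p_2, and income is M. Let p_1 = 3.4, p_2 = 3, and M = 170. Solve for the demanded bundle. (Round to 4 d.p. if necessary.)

Tangency: MRS = (3/2)·x_2/x_1 = p_1/p_2.
So 3·p_2·x_2 = 2·p_1·x_1; combined with the budget, a share 0.6 of income goes to x_1.
Demand: x_1*(p_1,p_2,M) = 0.6·M/p_1 and x_2* = 0.4·M/p_2.
At p_1=3.4, p_2=3, M=170: x_1* = 0.6·170/3.4 = 30, x_2* = 22.6667.

x_1* = 30, x_2* = 22.6667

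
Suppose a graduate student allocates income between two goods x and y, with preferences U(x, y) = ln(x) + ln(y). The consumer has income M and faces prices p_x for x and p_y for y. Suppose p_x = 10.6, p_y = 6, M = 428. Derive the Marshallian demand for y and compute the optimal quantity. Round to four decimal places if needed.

Tangency: MRS = y/x = p_x/p_y.
So p_y·y = p_x·x; combined with the budget, a share 0.5 of income goes to x.
Demand: x*(p_x,p_y,M) = 0.5·M/p_x and y* = 0.5·M/p_y.
At p_x=10.6, p_y=6, M=428: y* = 0.5·428/6 = 35.6667.

y* = 35.6667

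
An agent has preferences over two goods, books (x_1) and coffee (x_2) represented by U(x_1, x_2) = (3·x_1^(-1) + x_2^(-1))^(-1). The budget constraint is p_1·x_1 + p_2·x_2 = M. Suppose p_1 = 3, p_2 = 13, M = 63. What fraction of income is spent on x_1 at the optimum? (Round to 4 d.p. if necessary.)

Numerically x_2/x_1 = 0.27735, so x_1* = 63/(3 + 13·0.27735) = 9.5374 and x_2* = 0.27735·9.5374 = 2.6452.
Expenditure on x_1: 3·9.5374 = 28.6123; share = 0.4542.

share on x_1 = 0.4542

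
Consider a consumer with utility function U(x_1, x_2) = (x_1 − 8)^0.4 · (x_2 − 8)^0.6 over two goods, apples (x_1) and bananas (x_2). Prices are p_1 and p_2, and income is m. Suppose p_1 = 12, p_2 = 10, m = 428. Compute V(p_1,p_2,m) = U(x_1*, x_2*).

MRS = (2/3)·(x_2−8)/(x_1−8). Tangency with p_1/p_2 gives x_2−8 = (3/2)·(p_1/p_2)·(x_1−8).
After buying the subsistence bundle (8, 8), a share 0.4 of the remaining income goes to x_1: x_1* = 8 + 0.4·(m − 8p_1 − 8p_2)/p_1.
Discretionary income = 428 − 8·12 − 8·10 = 252; x_1* = 8 + 0.4·252/12 = 16.4; x_2* = 8 + 0.6·252/10 = 23.12.
Utility at the optimum: U(16.4, 23.12) = 11.9521.

V = 11.9521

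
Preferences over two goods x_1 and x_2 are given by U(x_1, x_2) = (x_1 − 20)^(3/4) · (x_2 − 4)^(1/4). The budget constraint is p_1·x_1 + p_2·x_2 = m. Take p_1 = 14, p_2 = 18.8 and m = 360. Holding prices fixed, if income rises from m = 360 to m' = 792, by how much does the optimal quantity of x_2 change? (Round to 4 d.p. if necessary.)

Δx_2* = 5.7447

Let x_1' = x_1−20, x_2' = x_2−4. MRS = 3·x_2'/x_1' = p_1/p_2.
Substituting into the budget: x_1* = 20 + 0.75·(m − 20·p_1 − 4·p_2)/p_1, and x_2* = 4 + 0.25·(…)/p_2.
Discretionary income = 360 − 20·14 − 4·18.8 = 4.8; x_2* = 4 + 0.25·4.8/18.8 = 4.0638.
At m' = 792: x_2* = 9.8085. Change: 9.8085 − 4.0638 = 5.7447.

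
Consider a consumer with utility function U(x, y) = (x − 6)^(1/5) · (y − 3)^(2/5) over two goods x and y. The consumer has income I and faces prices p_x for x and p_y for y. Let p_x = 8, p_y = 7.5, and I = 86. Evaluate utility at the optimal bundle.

V = 1.0416

MRS = (1/2)·(y−3)/(x−6). Tangency with p_x/p_y gives y−3 = 2·(p_x/p_y)·(x−6).
Substituting into the budget: x* = 6 + 1/3·(I − 6·p_x − 3·p_y)/p_x, and y* = 3 + 2/3·(…)/p_y.
Discretionary income = 86 − 6·8 − 3·7.5 = 15.5; x* = 6 + 1/3·15.5/8 = 6.6458; y* = 3 + 2/3·15.5/7.5 = 4.3778.
Utility at the optimum: U(6.6458, 4.3778) = 1.0416.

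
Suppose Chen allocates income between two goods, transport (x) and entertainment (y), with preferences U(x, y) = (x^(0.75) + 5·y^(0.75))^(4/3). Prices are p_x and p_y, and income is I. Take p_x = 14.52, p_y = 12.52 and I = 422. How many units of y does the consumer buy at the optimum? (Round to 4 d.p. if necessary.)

y* = 33.6715

From the CES first-order condition, (1/5)·(y/x)^(0.25) = p_x/p_y.
Solve for the ratio: y/x = [5·p_x/p_y]^(4).
With the ratio pinned down, the budget gives x* = I/(p_x + p_y·(y/x)) and y* = (y/x)·x*.
Numerically y/x = 1130.652552, so x* = 422/(14.52 + 12.52·1130.652552) = 0.0298 and y* = 1130.652552·0.0298 = 33.6715.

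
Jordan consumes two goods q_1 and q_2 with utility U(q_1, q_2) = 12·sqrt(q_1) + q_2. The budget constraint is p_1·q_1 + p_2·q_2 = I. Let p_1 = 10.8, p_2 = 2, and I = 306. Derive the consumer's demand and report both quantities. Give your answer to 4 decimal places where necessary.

Utility is quasi-linear in q_2; the FOC for q_1 is 6/√q_1 = p_1/p_2.
Thus q_1* = (6·p_2/p_1)² — independent of I — with the rest of income spent on q_2.
Plugging in: q_1* = (6·2/10.8)² = 1.2346, q_2* = 146.3333.

q_1* = 1.2346, q_2* = 146.3333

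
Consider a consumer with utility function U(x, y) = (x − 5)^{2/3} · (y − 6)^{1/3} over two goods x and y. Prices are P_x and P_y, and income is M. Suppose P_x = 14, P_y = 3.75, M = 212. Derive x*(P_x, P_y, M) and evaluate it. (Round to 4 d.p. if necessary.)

x* = 10.6905

This is Cobb-Douglas in (x−5, y−6): tangency gives 2/3·P_y·(y−6) = 1/3·P_x·(x−5).
Substituting into the budget: x* = 5 + 2/3·(M − 5·P_x − 6·P_y)/P_x, and y* = 6 + 1/3·(…)/P_y.
Discretionary income = 212 − 5·14 − 6·3.75 = 119.5; x* = 5 + 2/3·119.5/14 = 10.6905.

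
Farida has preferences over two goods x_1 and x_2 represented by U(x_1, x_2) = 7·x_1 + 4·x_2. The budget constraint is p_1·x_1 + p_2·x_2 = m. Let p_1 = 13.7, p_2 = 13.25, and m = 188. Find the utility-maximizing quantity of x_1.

x_1 gives more utility per dollar, so spend all income on x_1: x_1* = m/p_1, x_2* = 0.
Numerically: x_1* = 13.7226, x_2* = 0.

x_1* = 13.7226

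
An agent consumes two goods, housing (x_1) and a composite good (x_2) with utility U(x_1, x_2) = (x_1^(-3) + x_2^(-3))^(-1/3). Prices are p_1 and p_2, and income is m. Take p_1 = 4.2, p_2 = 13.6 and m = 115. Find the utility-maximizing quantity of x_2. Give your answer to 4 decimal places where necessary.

Substitute x_2 = (x_2/x_1)·x_1 into the budget: x_1* = m/(p_1 + p_2·(x_2/x_1)).
Numerically x_2/x_1 = 0.745466, so x_1* = 115/(4.2 + 13.6·0.745466) = 8.0205 and x_2* = 0.745466·8.0205 = 5.979.

x_2* = 5.979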